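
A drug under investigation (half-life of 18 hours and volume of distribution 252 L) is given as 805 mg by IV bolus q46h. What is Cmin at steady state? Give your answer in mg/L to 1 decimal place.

0.7 mg/L

τ/t½ = 46/18 ≈ 2.5556, so fraction remaining f = (1/2)^(46/18) ≈ 0.1701.
Accumulation ratio R = 1/(1 − f) ≈ 1/0.8299 ≈ 1.2050.
Single-dose peak C₀ = D/Vd = 805/252 ≈ 3.194 mg/L.
Steady-state peak Cmax,ss = C₀·R ≈ 3.194 × 1.2050 ≈ 3.849 mg/L.
One interval later, Cmin,ss = Cmax,ss·e^(−kτ) ≈ 3.849 × 0.1701 ≈ 0.655 mg/L.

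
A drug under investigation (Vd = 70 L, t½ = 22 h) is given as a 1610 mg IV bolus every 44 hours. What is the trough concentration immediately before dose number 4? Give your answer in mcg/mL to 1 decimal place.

f = (1/2)^(τ/t½) = (1/2)^(44/22) ≈ 0.2500.
C₀ = D/Vd = 1610/70 ≈ 23.000 mcg/mL.
Before the 4th dose, 3 doses have been given. Superposition: Cmin = C₀·(f + f² + … + f^3).
≈ 23.000 × (0.2500 + 0.0625 + 0.0156) ≈ 23.000 × 0.3281 ≈ 7.546 mcg/mL.

7.5 mcg/mL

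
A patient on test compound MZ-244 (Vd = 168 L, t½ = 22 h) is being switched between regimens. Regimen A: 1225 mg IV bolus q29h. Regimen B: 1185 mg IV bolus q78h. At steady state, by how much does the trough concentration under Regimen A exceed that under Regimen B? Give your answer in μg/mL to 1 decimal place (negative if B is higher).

4.2 μg/mL

Regimen A: f = (1/2)^(29/22) ≈ 0.4010; Cmin,ss = (1225/168)·f/(1−f) ≈ 4.881 μg/mL.
Regimen B: f = (1/2)^(78/22) ≈ 0.0856; Cmin,ss = (1185/168)·f/(1−f) ≈ 0.660 μg/mL.
Difference ≈ 4.881 − 0.660 ≈ 4.221 μg/mL.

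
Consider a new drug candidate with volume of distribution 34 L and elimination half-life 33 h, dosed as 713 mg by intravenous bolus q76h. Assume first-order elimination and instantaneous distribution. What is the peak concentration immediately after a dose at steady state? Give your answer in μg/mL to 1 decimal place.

Over one 76-h interval, 76/33 ≈ 2.303 half-lives elapse, leaving f ≈ 0.2026 of each dose.
At steady state, accumulation factor R = 1/(1 − e^(−kτ)) ≈ 1.2541.
Each bolus raises the concentration by D/Vd = 713/34 ≈ 20.971 μg/mL.
Cmax,ss = C₀/(1 − f) ≈ 20.971/0.7974 ≈ 26.299 μg/mL.

26.3 μg/mL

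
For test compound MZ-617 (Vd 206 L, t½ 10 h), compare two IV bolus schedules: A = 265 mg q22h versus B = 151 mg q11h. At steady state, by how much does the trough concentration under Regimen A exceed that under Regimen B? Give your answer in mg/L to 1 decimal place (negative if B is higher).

Regimen A: f = (1/2)^(22/10) ≈ 0.2176; Cmin,ss = (265/206)·f/(1−f) ≈ 0.358 mg/L.
Regimen B: f = (1/2)^(11/10) ≈ 0.4665; Cmin,ss = (151/206)·f/(1−f) ≈ 0.641 mg/L.
Difference ≈ 0.358 − 0.641 ≈ -0.283 mg/L.

-0.3 mg/L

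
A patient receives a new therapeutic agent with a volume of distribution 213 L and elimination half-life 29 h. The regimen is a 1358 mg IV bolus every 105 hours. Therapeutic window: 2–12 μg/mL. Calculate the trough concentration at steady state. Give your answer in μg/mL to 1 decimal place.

k = ln2/t½ = ln2/29 ≈ 0.023902 h⁻¹; fraction remaining f = e^(−kτ) = e^(−0.023902×105) ≈ 0.0813.
Single-dose peak C₀ = D/Vd = 1358/213 ≈ 6.376 μg/mL.
Steady-state trough Cmin,ss = C₀·f/(1−f) ≈ 6.376 × 0.0813/0.9187 ≈ 0.564 μg/mL.
Trough 0.6 μg/mL vs MEC 2 μg/mL: subtherapeutic.

0.6 μg/mL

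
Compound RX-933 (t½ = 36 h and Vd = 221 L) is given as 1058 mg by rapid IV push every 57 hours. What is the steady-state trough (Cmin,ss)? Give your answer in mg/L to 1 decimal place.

τ/t½ = 57/36 ≈ 1.5833, so fraction remaining f = (1/2)^(57/36) ≈ 0.3337.
Single-dose peak C₀ = D/Vd = 1058/221 ≈ 4.787 mg/L.
Steady-state trough Cmin,ss = C₀·f/(1−f) ≈ 4.787 × 0.3337/0.6663 ≈ 2.397 mg/L.

2.4 mg/L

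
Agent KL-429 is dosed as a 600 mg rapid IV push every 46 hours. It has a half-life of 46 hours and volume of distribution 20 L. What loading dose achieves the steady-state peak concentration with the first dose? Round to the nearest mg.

f = (1/2)^(46/46) ≈ 0.500000; accumulation ratio R = 1/(1−f) ≈ 2.00000.
Loading dose to hit Cmax,ss on first dose: D_load = D_maint·R ≈ 600 × 2.00000 ≈ 1200.00 mg.

1200 mg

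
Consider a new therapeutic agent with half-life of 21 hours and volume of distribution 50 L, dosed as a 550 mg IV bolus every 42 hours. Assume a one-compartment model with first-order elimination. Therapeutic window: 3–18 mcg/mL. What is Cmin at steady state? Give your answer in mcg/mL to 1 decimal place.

3.7 mcg/mL

τ = 42 h = 2 half-lives, so f = (1/2)^2 = 0.25.
At steady state, R = 1/(1 − 0.25) = 4/3.
Single-dose peak C₀ = D/Vd = 550/50 = 11 mcg/mL.
Steady-state peak Cmax,ss = C₀·R = 11 × 4/3 ≈ 14.667 mcg/mL.
Steady-state trough Cmin,ss = Cmax,ss·f ≈ 14.667 × 0.25 ≈ 3.667 mcg/mL.
Trough 3.7 mcg/mL vs MEC 3 mcg/mL: adequate.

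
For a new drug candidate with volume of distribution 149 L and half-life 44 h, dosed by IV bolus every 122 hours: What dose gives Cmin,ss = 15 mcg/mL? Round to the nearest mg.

τ/t½ = 122/44 ≈ 2.7727, so f = (1/2)^(122/44) ≈ 0.146327.
Cmin,ss = (D/Vd)·f/(1−f), so D = Cmin,ss·Vd·(1−f)/f.
D = 15 × 149 × (1−f)/f ≈ 15 × 149 × 5.83401 ≈ 13039.01 mg.

13039 mg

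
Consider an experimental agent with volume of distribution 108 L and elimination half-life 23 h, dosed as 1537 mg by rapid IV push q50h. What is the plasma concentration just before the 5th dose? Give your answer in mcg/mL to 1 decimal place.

f = (1/2)^(τ/t½) = (1/2)^(50/23) ≈ 0.2216.
C₀ = D/Vd = 1537/108 ≈ 14.231 mcg/mL.
Before the 5th dose, 4 doses have been given. Superposition: Cmin = C₀·(f + f² + … + f^4).
≈ 14.231 × (0.2216 + 0.0491 + 0.0109 + 0.0024) ≈ 14.231 × 0.2840 ≈ 4.042 mcg/mL.

4.0 mcg/mL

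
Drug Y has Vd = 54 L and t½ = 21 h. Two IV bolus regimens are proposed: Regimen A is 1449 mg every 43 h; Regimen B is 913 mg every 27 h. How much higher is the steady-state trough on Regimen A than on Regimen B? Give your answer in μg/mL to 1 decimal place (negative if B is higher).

Regimen A: f = (1/2)^(43/21) ≈ 0.2419; Cmin,ss = (1449/54)·f/(1−f) ≈ 8.562 μg/mL.
Regimen B: f = (1/2)^(27/21) ≈ 0.4102; Cmin,ss = (913/54)·f/(1−f) ≈ 11.759 μg/mL.
Difference ≈ 8.562 − 11.759 ≈ -3.197 μg/mL.

-3.2 μg/mL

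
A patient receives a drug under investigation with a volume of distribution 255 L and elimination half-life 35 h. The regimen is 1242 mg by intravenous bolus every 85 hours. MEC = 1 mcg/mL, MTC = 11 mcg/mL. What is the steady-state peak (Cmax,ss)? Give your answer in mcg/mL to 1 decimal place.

Over one 85-h interval, 85/35 ≈ 2.4286 half-lives elapse, leaving f ≈ 0.1857 of each dose.
At steady state, accumulation factor R = 1/(1 − e^(−kτ)) ≈ 1.2280.
Single-dose peak C₀ = D/Vd = 1242/255 ≈ 4.871 mcg/mL.
Steady-state peak Cmax,ss = C₀·R ≈ 4.871 × 1.2280 ≈ 5.982 mcg/mL.
Peak 6.0 mcg/mL vs MTC 11 mcg/mL: below toxic threshold.

6.0 mcg/mL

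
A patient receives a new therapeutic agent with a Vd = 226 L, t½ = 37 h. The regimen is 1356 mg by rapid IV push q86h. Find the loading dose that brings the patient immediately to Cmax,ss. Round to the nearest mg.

1694 mg

f = (1/2)^(86/37) ≈ 0.199668; accumulation ratio R = 1/(1−f) ≈ 1.24948.
Loading dose to hit Cmax,ss on first dose: D_load = D_maint·R ≈ 1356 × 1.24948 ≈ 1694.29 mg.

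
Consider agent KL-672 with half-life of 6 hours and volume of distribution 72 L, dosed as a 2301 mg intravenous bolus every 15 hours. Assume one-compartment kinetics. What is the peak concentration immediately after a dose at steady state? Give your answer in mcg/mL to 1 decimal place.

38.8 mcg/mL

τ/t½ = 15/6 ≈ 2.5, so fraction remaining f = (1/2)^(15/6) ≈ 0.1768.
At steady state, accumulation factor R = 1/(1 − e^(−kτ)) ≈ 1.2148.
Single-dose peak C₀ = D/Vd = 2301/72 ≈ 31.958 mcg/mL.
Steady-state peak Cmax,ss = C₀·R ≈ 31.958 × 1.2148 ≈ 38.823 mcg/mL.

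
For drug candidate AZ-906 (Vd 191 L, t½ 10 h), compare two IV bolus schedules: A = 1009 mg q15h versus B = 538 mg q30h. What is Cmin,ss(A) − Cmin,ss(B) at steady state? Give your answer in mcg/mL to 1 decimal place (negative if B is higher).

2.5 mcg/mL

Regimen A: f = (1/2)^(15/10) ≈ 0.3536; Cmin,ss = (1009/191)·f/(1−f) ≈ 2.890 mcg/mL.
Regimen B: f = (1/2)^(30/10) ≈ 0.1250; Cmin,ss = (538/191)·f/(1−f) ≈ 0.402 mcg/mL.
Difference ≈ 2.890 − 0.402 ≈ 2.488 mcg/mL.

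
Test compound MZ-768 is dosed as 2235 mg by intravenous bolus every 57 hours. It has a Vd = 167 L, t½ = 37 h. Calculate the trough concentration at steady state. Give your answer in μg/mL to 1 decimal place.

7.0 μg/mL

τ/t½ = 57/37 ≈ 1.5405, so fraction remaining f = (1/2)^(57/37) ≈ 0.3438.
Accumulation ratio R = 1/(1 − f) ≈ 1/0.6562 ≈ 1.5239.
Single-dose peak C₀ = D/Vd = 2235/167 ≈ 13.383 μg/mL.
Cmax,ss = C₀/(1 − f) ≈ 13.383/0.6562 ≈ 20.395 μg/mL.
Steady-state trough Cmin,ss = Cmax,ss·f ≈ 20.395 × 0.3438 ≈ 7.012 μg/mL.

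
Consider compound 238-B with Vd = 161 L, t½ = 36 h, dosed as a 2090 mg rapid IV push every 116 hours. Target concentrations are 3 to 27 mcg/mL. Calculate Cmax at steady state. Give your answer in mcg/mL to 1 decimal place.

14.5 mcg/mL

Over one 116-h interval, 116/36 ≈ 3.2222 half-lives elapse, leaving f ≈ 0.1072 of each dose.
At steady state, accumulation factor R = 1/(1 − e^(−kτ)) ≈ 1.1201.
Each bolus raises the concentration by D/Vd = 2090/161 ≈ 12.981 mcg/mL.
Steady-state peak Cmax,ss = C₀·R ≈ 12.981 × 1.1201 ≈ 14.540 mcg/mL.
Peak 14.5 mcg/mL vs MTC 27 mcg/mL: below toxic threshold.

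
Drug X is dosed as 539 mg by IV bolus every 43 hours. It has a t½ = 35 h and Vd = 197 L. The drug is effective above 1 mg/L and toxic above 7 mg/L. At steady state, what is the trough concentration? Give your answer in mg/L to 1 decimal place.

τ/t½ = 43/35 ≈ 1.2286, so fraction remaining f = (1/2)^(43/35) ≈ 0.4267.
Accumulation ratio R = 1/(1 − f) ≈ 1/0.5733 ≈ 1.7443.
Each bolus raises the concentration by D/Vd = 539/197 ≈ 2.736 mg/L.
Cmax,ss = C₀/(1 − f) ≈ 2.736/0.5733 ≈ 4.772 mg/L.
One interval later, Cmin,ss = Cmax,ss·e^(−kτ) ≈ 4.772 × 0.4267 ≈ 2.036 mg/L.
Trough 2.0 mg/L vs MEC 1 mg/L: adequate.

2.0 mg/L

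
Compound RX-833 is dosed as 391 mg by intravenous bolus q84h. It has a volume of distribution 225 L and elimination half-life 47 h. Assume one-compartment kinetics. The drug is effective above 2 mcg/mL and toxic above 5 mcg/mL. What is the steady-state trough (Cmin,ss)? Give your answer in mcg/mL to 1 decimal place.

k = ln2/t½ = ln2/47 ≈ 0.014748 h⁻¹; fraction remaining f = e^(−kτ) = e^(−0.014748×84) ≈ 0.2897.
At steady state, accumulation factor R = 1/(1 − e^(−kτ)) ≈ 1.4079.
Single-dose peak C₀ = D/Vd = 391/225 ≈ 1.738 mcg/mL.
Steady-state peak Cmax,ss = C₀·R ≈ 1.738 × 1.4079 ≈ 2.447 mcg/mL.
Steady-state trough Cmin,ss = Cmax,ss·f ≈ 2.447 × 0.2897 ≈ 0.709 mcg/mL.
Trough 0.7 mcg/mL vs MEC 2 mcg/mL: subtherapeutic.

0.7 mcg/mL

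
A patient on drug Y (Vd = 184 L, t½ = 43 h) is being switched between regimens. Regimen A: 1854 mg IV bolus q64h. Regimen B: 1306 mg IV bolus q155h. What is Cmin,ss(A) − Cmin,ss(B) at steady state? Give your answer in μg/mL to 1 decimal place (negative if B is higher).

4.9 μg/mL

Regimen A: f = (1/2)^(64/43) ≈ 0.3564; Cmin,ss = (1854/184)·f/(1−f) ≈ 5.580 μg/mL.
Regimen B: f = (1/2)^(155/43) ≈ 0.0822; Cmin,ss = (1306/184)·f/(1−f) ≈ 0.636 μg/mL.
Difference ≈ 5.580 − 0.636 ≈ 4.944 μg/mL.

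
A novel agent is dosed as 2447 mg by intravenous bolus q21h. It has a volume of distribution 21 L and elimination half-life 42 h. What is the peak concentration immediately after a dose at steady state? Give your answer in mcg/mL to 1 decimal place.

τ/t½ = 21/42 ≈ 0.5, so fraction remaining f = (1/2)^(21/42) ≈ 0.7071.
Accumulation ratio R = 1/(1 − f) ≈ 1/0.2929 ≈ 3.4141.
Each bolus raises the concentration by D/Vd = 2447/21 ≈ 116.524 mcg/mL.
Steady-state peak Cmax,ss = C₀·R ≈ 116.524 × 3.4141 ≈ 397.825 mcg/mL.

397.8 mcg/mL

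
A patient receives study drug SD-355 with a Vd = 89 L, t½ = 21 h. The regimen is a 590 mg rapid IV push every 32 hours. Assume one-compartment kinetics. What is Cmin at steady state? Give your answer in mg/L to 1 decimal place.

k = ln2/t½ = ln2/21 ≈ 0.033007 h⁻¹; fraction remaining f = e^(−kτ) = e^(−0.033007×32) ≈ 0.3478.
At steady state, accumulation factor R = 1/(1 − e^(−kτ)) ≈ 1.5333.
Each bolus raises the concentration by D/Vd = 590/89 ≈ 6.629 mg/L.
Cmax,ss = C₀/(1 − f) ≈ 6.629/0.6522 ≈ 10.164 mg/L.
Steady-state trough Cmin,ss = Cmax,ss·f ≈ 10.164 × 0.3478 ≈ 3.535 mg/L.

3.5 mg/L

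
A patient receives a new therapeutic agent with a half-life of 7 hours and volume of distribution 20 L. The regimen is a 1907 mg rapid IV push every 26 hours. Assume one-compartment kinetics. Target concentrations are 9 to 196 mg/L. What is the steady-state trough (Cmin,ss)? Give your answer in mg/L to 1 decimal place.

Over one 26-h interval, 26/7 ≈ 3.7143 half-lives elapse, leaving f ≈ 0.0762 of each dose.
At steady state, accumulation factor R = 1/(1 − e^(−kτ)) ≈ 1.0825.
Each bolus raises the concentration by D/Vd = 1907/20 ≈ 95.350 mg/L.
Cmax,ss = C₀/(1 − f) ≈ 95.350/0.9238 ≈ 103.215 mg/L.
Steady-state trough Cmin,ss = Cmax,ss·f ≈ 103.215 × 0.0762 ≈ 7.865 mg/L.
Trough 7.9 mg/L vs MEC 9 mg/L: subtherapeutic.

7.9 mg/L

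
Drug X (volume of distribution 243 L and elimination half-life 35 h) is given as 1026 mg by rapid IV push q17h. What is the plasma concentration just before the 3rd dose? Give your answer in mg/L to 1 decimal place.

f = (1/2)^(τ/t½) = (1/2)^(17/35) ≈ 0.7141.
C₀ = D/Vd = 1026/243 ≈ 4.222 mg/L.
Before the 3rd dose, 2 doses have been given. Superposition: Cmin = C₀·(f + f²).
≈ 4.222 × (0.7141 + 0.5099) ≈ 4.222 × 1.2240 ≈ 5.168 mg/L.

5.2 mg/L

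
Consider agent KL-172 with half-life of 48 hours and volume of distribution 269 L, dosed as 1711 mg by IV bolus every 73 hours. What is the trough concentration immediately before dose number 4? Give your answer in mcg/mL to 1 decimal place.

3.3 mcg/mL

f = (1/2)^(τ/t½) = (1/2)^(73/48) ≈ 0.3485.
C₀ = D/Vd = 1711/269 ≈ 6.361 mcg/mL.
Before the 4th dose, 3 doses have been given. Superposition: Cmin = C₀·(f + f² + … + f^3).
≈ 6.361 × (0.3485 + 0.1215 + 0.0423) ≈ 6.361 × 0.5123 ≈ 3.259 mcg/mL.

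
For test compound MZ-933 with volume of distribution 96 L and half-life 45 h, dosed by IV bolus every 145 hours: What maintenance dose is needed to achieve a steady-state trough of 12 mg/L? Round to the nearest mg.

9599 mg

τ/t½ = 145/45 ≈ 3.2222, so f = (1/2)^(145/45) ≈ 0.107155.
Cmin,ss = (D/Vd)·f/(1−f), so D = Cmin,ss·Vd·(1−f)/f.
D = 12 × 96 × (1−f)/f ≈ 12 × 96 × 8.33228 ≈ 9598.79 mg.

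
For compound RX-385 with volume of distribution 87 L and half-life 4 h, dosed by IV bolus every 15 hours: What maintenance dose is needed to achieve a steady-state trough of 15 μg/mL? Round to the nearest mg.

16253 mg

τ/t½ = 15/4 ≈ 3.75, so f = (1/2)^(15/4) ≈ 0.074325.
Cmin,ss = (D/Vd)·f/(1−f), so D = Cmin,ss·Vd·(1−f)/f.
D = 15 × 87 × (1−f)/f ≈ 15 × 87 × 12.45442 ≈ 16253.02 mg.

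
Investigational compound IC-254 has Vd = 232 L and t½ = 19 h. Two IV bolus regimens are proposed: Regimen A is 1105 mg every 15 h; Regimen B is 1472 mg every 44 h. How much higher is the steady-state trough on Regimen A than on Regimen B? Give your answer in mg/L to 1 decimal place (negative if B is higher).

4.9 mg/L

Regimen A: f = (1/2)^(15/19) ≈ 0.5786; Cmin,ss = (1105/232)·f/(1−f) ≈ 6.540 mg/L.
Regimen B: f = (1/2)^(44/19) ≈ 0.2009; Cmin,ss = (1472/232)·f/(1−f) ≈ 1.595 mg/L.
Difference ≈ 6.540 − 1.595 ≈ 4.945 mg/L.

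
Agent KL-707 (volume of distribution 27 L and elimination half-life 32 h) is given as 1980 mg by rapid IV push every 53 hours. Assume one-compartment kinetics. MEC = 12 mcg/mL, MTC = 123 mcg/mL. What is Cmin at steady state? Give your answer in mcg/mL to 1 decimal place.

34.1 mcg/mL

τ/t½ = 53/32 ≈ 1.6562, so fraction remaining f = (1/2)^(53/32) ≈ 0.3173.
Single-dose peak C₀ = D/Vd = 1980/27 ≈ 73.333 mcg/mL.
Steady-state trough Cmin,ss = C₀·f/(1−f) ≈ 73.333 × 0.3173/0.6827 ≈ 34.083 mcg/mL.
Trough 34.1 mcg/mL vs MEC 12 mcg/mL: adequate.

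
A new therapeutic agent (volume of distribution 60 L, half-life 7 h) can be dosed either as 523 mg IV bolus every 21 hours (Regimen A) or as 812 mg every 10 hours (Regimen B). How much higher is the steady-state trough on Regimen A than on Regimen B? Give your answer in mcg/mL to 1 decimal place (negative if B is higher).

Regimen A: f = (1/2)^(21/7) ≈ 0.1250; Cmin,ss = (523/60)·f/(1−f) ≈ 1.245 mcg/mL.
Regimen B: f = (1/2)^(10/7) ≈ 0.3715; Cmin,ss = (812/60)·f/(1−f) ≈ 7.999 mcg/mL.
Difference ≈ 1.245 − 7.999 ≈ -6.754 mcg/mL.

-6.8 mcg/mL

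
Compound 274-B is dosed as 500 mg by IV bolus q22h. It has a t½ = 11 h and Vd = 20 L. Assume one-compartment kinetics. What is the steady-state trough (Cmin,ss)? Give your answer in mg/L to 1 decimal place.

The dosing interval is 2 half-lives, so f = 2^(−2) = 0.25.
At steady state, R = 1/(1 − 0.25) = 4/3.
Single-dose peak C₀ = D/Vd = 500/20 = 25 mg/L.
Steady-state peak Cmax,ss = C₀·R = 25 × 4/3 ≈ 33.333 mg/L.
Steady-state trough Cmin,ss = Cmax,ss·f ≈ 33.333 × 0.25 ≈ 8.333 mg/L.

8.3 mg/L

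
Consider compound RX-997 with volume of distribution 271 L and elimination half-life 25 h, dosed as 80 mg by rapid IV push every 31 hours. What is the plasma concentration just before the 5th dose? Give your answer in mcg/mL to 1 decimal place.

f = (1/2)^(τ/t½) = (1/2)^(31/25) ≈ 0.4234.
C₀ = D/Vd = 80/271 ≈ 0.295 mcg/mL.
Before the 5th dose, 4 doses have been given. Superposition: Cmin = C₀·(f + f² + … + f^4).
≈ 0.295 × (0.4234 + 0.1793 + 0.0759 + 0.0321) ≈ 0.295 × 0.7107 ≈ 0.210 mcg/mL.

0.2 mcg/mL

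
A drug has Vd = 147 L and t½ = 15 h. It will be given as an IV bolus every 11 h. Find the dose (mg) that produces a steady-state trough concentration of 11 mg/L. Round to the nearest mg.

τ/t½ = 11/15 ≈ 0.73333, so f = (1/2)^(11/15) ≈ 0.601513.
Cmin,ss = (D/Vd)·f/(1−f), so D = Cmin,ss·Vd·(1−f)/f.
D = 11 × 147 × (1−f)/f ≈ 11 × 147 × 0.66247 ≈ 1071.21 mg.

1071 mg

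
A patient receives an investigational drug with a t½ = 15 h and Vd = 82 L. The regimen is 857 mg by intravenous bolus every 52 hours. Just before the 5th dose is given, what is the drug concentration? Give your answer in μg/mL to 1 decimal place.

f = (1/2)^(τ/t½) = (1/2)^(52/15) ≈ 0.0905.
C₀ = D/Vd = 857/82 ≈ 10.451 μg/mL.
Before the 5th dose, 4 doses have been given. Superposition: Cmin = C₀·(f + f² + … + f^4).
≈ 10.451 × (0.0905 + 0.0082 + 0.0007 + 0.0001) ≈ 10.451 × 0.0995 ≈ 1.040 μg/mL.

1.0 μg/mL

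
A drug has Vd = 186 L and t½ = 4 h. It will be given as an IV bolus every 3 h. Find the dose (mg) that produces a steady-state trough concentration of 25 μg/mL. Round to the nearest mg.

τ/t½ = 3/4 ≈ 0.75, so f = (1/2)^(3/4) ≈ 0.594604.
Cmin,ss = (D/Vd)·f/(1−f), so D = Cmin,ss·Vd·(1−f)/f.
D = 25 × 186 × (1−f)/f ≈ 25 × 186 × 0.68179 ≈ 3170.32 mg.

3170 mg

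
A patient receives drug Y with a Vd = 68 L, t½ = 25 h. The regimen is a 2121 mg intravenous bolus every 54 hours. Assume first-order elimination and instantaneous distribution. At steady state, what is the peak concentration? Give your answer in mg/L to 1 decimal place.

Over one 54-h interval, 54/25 ≈ 2.16 half-lives elapse, leaving f ≈ 0.2238 of each dose.
At steady state, accumulation factor R = 1/(1 − e^(−kτ)) ≈ 1.2883.
Each bolus raises the concentration by D/Vd = 2121/68 ≈ 31.191 mg/L.
Cmax,ss = C₀/(1 − f) ≈ 31.191/0.7762 ≈ 40.184 mg/L.

40.2 mg/L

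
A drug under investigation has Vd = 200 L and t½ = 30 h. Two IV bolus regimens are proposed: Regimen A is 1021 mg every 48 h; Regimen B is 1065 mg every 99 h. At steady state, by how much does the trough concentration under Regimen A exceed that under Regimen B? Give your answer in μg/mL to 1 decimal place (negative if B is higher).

1.9 μg/mL

Regimen A: f = (1/2)^(48/30) ≈ 0.3299; Cmin,ss = (1021/200)·f/(1−f) ≈ 2.513 μg/mL.
Regimen B: f = (1/2)^(99/30) ≈ 0.1015; Cmin,ss = (1065/200)·f/(1−f) ≈ 0.602 μg/mL.
Difference ≈ 2.513 − 0.602 ≈ 1.911 μg/mL.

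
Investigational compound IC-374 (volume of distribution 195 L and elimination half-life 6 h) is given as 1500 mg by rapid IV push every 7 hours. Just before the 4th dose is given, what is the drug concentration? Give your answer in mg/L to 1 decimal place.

5.6 mg/L

f = (1/2)^(τ/t½) = (1/2)^(7/6) ≈ 0.4454.
C₀ = D/Vd = 1500/195 ≈ 7.692 mg/L.
Before the 4th dose, 3 doses have been given. Superposition: Cmin = C₀·(f + f² + … + f^3).
≈ 7.692 × (0.4454 + 0.1984 + 0.0884) ≈ 7.692 × 0.7322 ≈ 5.632 mg/L.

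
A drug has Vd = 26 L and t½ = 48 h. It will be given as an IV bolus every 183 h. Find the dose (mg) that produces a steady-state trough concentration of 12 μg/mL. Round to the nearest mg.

τ/t½ = 183/48 ≈ 3.8125, so f = (1/2)^(183/48) ≈ 0.071174.
Cmin,ss = (D/Vd)·f/(1−f), so D = Cmin,ss·Vd·(1−f)/f.
D = 12 × 26 × (1−f)/f ≈ 12 × 26 × 13.05007 ≈ 4071.62 mg.

4072 mg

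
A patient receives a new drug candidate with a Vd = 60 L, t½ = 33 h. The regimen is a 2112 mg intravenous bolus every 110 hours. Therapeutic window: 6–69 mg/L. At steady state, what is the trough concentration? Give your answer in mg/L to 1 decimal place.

3.9 mg/L

k = ln2/t½ = ln2/33 ≈ 0.021004 h⁻¹; fraction remaining f = e^(−kτ) = e^(−0.021004×110) ≈ 0.0992.
Accumulation ratio R = 1/(1 − f) ≈ 1/0.9008 ≈ 1.1101.
Each bolus raises the concentration by D/Vd = 2112/60 ≈ 35.200 mg/L.
Cmax,ss = C₀/(1 − f) ≈ 35.200/0.9008 ≈ 39.076 mg/L.
Steady-state trough Cmin,ss = Cmax,ss·f ≈ 39.076 × 0.0992 ≈ 3.876 mg/L.
Trough 3.9 mg/L vs MEC 6 mg/L: subtherapeutic.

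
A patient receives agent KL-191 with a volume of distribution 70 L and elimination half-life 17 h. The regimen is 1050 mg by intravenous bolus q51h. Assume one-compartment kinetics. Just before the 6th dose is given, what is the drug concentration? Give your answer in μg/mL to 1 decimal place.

2.1 μg/mL

f = (1/2)^(τ/t½) = (1/2)^(51/17) ≈ 0.1250.
C₀ = D/Vd = 1050/70 ≈ 15.000 μg/mL.
Before the 6th dose, 5 doses have been given. Superposition: Cmin = C₀·(f + f² + … + f^5).
≈ 15.000 × (0.1250 + 0.0156 + 0.0020 + 0.0002 + 0.0000) ≈ 15.000 × 0.1428 ≈ 2.142 μg/mL.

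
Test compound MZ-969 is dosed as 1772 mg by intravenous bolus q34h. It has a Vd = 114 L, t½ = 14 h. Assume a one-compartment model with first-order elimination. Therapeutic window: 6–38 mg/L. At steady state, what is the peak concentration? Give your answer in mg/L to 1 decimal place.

τ/t½ = 34/14 ≈ 2.4286, so fraction remaining f = (1/2)^(34/14) ≈ 0.1857.
Accumulation ratio R = 1/(1 − f) ≈ 1/0.8143 ≈ 1.2280.
Each bolus raises the concentration by D/Vd = 1772/114 ≈ 15.544 mg/L.
Steady-state peak Cmax,ss = C₀·R ≈ 15.544 × 1.2280 ≈ 19.088 mg/L.
Peak 19.1 mg/L vs MTC 38 mg/L: below toxic threshold.

19.1 mg/L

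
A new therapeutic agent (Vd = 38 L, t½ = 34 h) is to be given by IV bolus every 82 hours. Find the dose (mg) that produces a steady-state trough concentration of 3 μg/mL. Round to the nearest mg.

493 mg

τ/t½ = 82/34 ≈ 2.4118, so f = (1/2)^(82/34) ≈ 0.187926.
Cmin,ss = (D/Vd)·f/(1−f), so D = Cmin,ss·Vd·(1−f)/f.
D = 3 × 38 × (1−f)/f ≈ 3 × 38 × 4.32124 ≈ 492.62 mg.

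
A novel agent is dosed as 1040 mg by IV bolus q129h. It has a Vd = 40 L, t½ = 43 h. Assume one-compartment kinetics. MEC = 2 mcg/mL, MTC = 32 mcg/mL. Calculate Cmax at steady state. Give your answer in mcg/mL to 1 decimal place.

τ = 129 h = 3 half-lives, so f = (1/2)^3 = 0.125.
Accumulation ratio R = 1/(1 − f) = 1/0.875 = 8/7.
Single-dose peak C₀ = D/Vd = 1040/40 = 26 mcg/mL.
Steady-state peak Cmax,ss = C₀·R = 26 × 8/7 ≈ 29.714 mcg/mL.
Peak 29.7 mcg/mL vs MTC 32 mcg/mL: below toxic threshold.

29.7 mcg/mL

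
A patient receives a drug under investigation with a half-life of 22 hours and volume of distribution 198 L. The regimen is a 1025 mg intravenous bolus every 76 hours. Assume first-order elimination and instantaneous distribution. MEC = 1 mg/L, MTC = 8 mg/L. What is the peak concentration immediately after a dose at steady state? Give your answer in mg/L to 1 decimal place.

5.7 mg/L

τ/t½ = 76/22 ≈ 3.4545, so fraction remaining f = (1/2)^(76/22) ≈ 0.0912.
Accumulation ratio R = 1/(1 − f) ≈ 1/0.9088 ≈ 1.1004.
Each bolus raises the concentration by D/Vd = 1025/198 ≈ 5.177 mg/L.
Steady-state peak Cmax,ss = C₀·R ≈ 5.177 × 1.1004 ≈ 5.697 mg/L.
Peak 5.7 mg/L vs MTC 8 mg/L: below toxic threshold.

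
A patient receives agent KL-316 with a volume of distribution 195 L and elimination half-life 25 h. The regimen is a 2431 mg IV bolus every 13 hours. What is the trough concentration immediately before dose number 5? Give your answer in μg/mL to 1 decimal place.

21.9 μg/mL

f = (1/2)^(τ/t½) = (1/2)^(13/25) ≈ 0.6974.
C₀ = D/Vd = 2431/195 ≈ 12.467 μg/mL.
Before the 5th dose, 4 doses have been given. Superposition: Cmin = C₀·(f + f² + … + f^4).
≈ 12.467 × (0.6974 + 0.4864 + 0.3392 + 0.2366) ≈ 12.467 × 1.7596 ≈ 21.937 μg/mL.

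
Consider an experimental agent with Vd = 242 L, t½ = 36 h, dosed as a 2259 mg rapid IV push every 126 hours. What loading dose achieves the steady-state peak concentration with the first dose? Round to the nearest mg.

2478 mg

f = (1/2)^(126/36) ≈ 0.088388; accumulation ratio R = 1/(1−f) ≈ 1.09696.
Loading dose to hit Cmax,ss on first dose: D_load = D_maint·R ≈ 2259 × 1.09696 ≈ 2478.03 mg.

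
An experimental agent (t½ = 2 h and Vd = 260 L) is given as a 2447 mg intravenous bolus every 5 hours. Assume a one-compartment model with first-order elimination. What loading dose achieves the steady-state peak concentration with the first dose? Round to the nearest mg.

2972 mg

f = (1/2)^(5/2) ≈ 0.176777; accumulation ratio R = 1/(1−f) ≈ 1.21474.
Loading dose to hit Cmax,ss on first dose: D_load = D_maint·R ≈ 2447 × 1.21474 ≈ 2972.47 mg.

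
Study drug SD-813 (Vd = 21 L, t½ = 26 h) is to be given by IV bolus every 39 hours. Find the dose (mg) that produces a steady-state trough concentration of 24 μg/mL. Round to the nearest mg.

922 mg

τ/t½ = 39/26 ≈ 1.5, so f = (1/2)^(39/26) ≈ 0.353553.
Cmin,ss = (D/Vd)·f/(1−f), so D = Cmin,ss·Vd·(1−f)/f.
D = 24 × 21 × (1−f)/f ≈ 24 × 21 × 1.82843 ≈ 921.53 mg.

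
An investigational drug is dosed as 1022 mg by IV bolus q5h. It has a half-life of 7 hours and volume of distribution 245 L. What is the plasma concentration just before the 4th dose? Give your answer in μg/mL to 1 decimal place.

5.0 μg/mL

f = (1/2)^(τ/t½) = (1/2)^(5/7) ≈ 0.6095.
C₀ = D/Vd = 1022/245 ≈ 4.171 μg/mL.
Before the 4th dose, 3 doses have been given. Superposition: Cmin = C₀·(f + f² + … + f^3).
≈ 4.171 × (0.6095 + 0.3715 + 0.2264) ≈ 4.171 × 1.2074 ≈ 5.036 μg/mL.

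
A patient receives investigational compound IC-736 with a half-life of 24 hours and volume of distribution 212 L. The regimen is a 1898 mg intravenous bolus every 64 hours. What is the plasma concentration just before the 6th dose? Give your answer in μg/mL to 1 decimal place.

f = (1/2)^(τ/t½) = (1/2)^(64/24) ≈ 0.1575.
C₀ = D/Vd = 1898/212 ≈ 8.953 μg/mL.
Before the 6th dose, 5 doses have been given. Superposition: Cmin = C₀·(f + f² + … + f^5).
≈ 8.953 × (0.1575 + 0.0248 + 0.0039 + 0.0006 + 0.0001) ≈ 8.953 × 0.1869 ≈ 1.673 μg/mL.

1.7 μg/mL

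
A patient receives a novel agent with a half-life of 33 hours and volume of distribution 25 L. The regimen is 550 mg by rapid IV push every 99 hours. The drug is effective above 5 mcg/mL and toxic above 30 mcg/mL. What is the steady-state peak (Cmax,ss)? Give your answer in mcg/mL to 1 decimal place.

25.1 mcg/mL

τ = 99 h = 3 half-lives, so f = (1/2)^3 = 0.125.
At steady state, R = 1/(1 − 0.125) = 8/7.
Single-dose peak C₀ = D/Vd = 550/25 = 22 mcg/mL.
Steady-state peak Cmax,ss = C₀·R = 22 × 8/7 ≈ 25.143 mcg/mL.
Peak 25.1 mcg/mL vs MTC 30 mcg/mL: below toxic threshold.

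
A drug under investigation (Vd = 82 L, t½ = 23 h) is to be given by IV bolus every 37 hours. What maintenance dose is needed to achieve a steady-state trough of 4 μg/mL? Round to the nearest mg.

τ/t½ = 37/23 ≈ 1.6087, so f = (1/2)^(37/23) ≈ 0.327895.
Cmin,ss = (D/Vd)·f/(1−f), so D = Cmin,ss·Vd·(1−f)/f.
D = 4 × 82 × (1−f)/f ≈ 4 × 82 × 2.04976 ≈ 672.32 mg.

672 mg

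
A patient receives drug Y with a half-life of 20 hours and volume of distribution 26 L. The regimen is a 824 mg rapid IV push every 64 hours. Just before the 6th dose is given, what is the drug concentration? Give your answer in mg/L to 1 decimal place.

f = (1/2)^(τ/t½) = (1/2)^(64/20) ≈ 0.1088.
C₀ = D/Vd = 824/26 ≈ 31.692 mg/L.
Before the 6th dose, 5 doses have been given. Superposition: Cmin = C₀·(f + f² + … + f^5).
≈ 31.692 × (0.1088 + 0.0118 + 0.0013 + 0.0001 + 0.0000) ≈ 31.692 × 0.1220 ≈ 3.866 mg/L.

3.9 mg/L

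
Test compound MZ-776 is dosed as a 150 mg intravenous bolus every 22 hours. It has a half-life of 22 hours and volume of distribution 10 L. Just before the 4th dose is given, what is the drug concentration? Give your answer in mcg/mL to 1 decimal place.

13.1 mcg/mL

f = (1/2)^(τ/t½) = (1/2)^(22/22) ≈ 0.5000.
C₀ = D/Vd = 150/10 ≈ 15.000 mcg/mL.
Before the 4th dose, 3 doses have been given. Superposition: Cmin = C₀·(f + f² + … + f^3).
≈ 15.000 × (0.5000 + 0.2500 + 0.1250) ≈ 15.000 × 0.8750 ≈ 13.125 mcg/mL.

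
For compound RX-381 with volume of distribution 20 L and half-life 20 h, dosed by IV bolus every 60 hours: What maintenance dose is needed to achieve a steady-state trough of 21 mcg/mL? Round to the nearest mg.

τ/t½ = 60/20 ≈ 3, so f = (1/2)^(60/20) ≈ 0.125000.
Cmin,ss = (D/Vd)·f/(1−f), so D = Cmin,ss·Vd·(1−f)/f.
D = 21 × 20 × (1−f)/f ≈ 21 × 20 × 7.00000 ≈ 2940.00 mg.

2940 mg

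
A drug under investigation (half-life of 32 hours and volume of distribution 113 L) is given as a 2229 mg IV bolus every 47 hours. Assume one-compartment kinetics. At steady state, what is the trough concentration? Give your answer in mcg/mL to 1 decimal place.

Over one 47-h interval, 47/32 ≈ 1.4688 half-lives elapse, leaving f ≈ 0.3613 of each dose.
At steady state, accumulation factor R = 1/(1 − e^(−kτ)) ≈ 1.5657.
Single-dose peak C₀ = D/Vd = 2229/113 ≈ 19.726 mcg/mL.
Steady-state peak Cmax,ss = C₀·R ≈ 19.726 × 1.5657 ≈ 30.885 mcg/mL.
One interval later, Cmin,ss = Cmax,ss·e^(−kτ) ≈ 30.885 × 0.3613 ≈ 11.159 mcg/mL.

11.2 mcg/mL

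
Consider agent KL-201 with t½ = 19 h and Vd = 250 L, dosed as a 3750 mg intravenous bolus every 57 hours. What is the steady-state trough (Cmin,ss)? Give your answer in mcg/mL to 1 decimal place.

The dosing interval is 3 half-lives, so f = 2^(−3) = 0.125.
Accumulation ratio R = 1/(1 − f) = 1/0.875 = 8/7.
Single-dose peak C₀ = D/Vd = 3750/250 = 15 mcg/mL.
Steady-state peak Cmax,ss = C₀·R = 15 × 8/7 ≈ 17.143 mcg/mL.
Steady-state trough Cmin,ss = Cmax,ss·f ≈ 17.143 × 0.125 ≈ 2.143 mcg/mL.

2.1 mcg/mL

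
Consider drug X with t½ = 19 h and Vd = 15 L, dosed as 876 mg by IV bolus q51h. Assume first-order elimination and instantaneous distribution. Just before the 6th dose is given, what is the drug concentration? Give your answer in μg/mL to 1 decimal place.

f = (1/2)^(τ/t½) = (1/2)^(51/19) ≈ 0.1556.
C₀ = D/Vd = 876/15 ≈ 58.400 μg/mL.
Before the 6th dose, 5 doses have been given. Superposition: Cmin = C₀·(f + f² + … + f^5).
≈ 58.400 × (0.1556 + 0.0242 + 0.0038 + 0.0006 + 0.0001) ≈ 58.400 × 0.1843 ≈ 10.763 μg/mL.

10.8 μg/mL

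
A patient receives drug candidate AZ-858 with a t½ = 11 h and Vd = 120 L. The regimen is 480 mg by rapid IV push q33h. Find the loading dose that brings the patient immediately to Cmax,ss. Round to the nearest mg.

549 mg

f = (1/2)^(33/11) ≈ 0.125000; accumulation ratio R = 1/(1−f) ≈ 1.14286.
Loading dose to hit Cmax,ss on first dose: D_load = D_maint·R ≈ 480 × 1.14286 ≈ 548.57 mg.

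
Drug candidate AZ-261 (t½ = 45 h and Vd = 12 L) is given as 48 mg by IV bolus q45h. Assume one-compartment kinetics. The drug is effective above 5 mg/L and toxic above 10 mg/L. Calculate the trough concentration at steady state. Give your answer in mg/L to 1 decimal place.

τ = 45 h = 1 half-life, so f = (1/2)^1 = 0.5.
Accumulation ratio R = 1/(1 − f) = 1/0.5 = 2/1.
Single-dose peak C₀ = D/Vd = 48/12 = 4 mg/L.
Steady-state peak Cmax,ss = C₀·R = 4 × 2/1 ≈ 8.000 mg/L.
Steady-state trough Cmin,ss = Cmax,ss·f ≈ 8.000 × 0.5 ≈ 4.000 mg/L.
Trough 4.0 mg/L vs MEC 5 mg/L: subtherapeutic.

4.0 mg/L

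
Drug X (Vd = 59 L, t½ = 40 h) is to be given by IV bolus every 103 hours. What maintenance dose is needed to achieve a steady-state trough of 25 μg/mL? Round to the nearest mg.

τ/t½ = 103/40 ≈ 2.575, so f = (1/2)^(103/40) ≈ 0.167822.
Cmin,ss = (D/Vd)·f/(1−f), so D = Cmin,ss·Vd·(1−f)/f.
D = 25 × 59 × (1−f)/f ≈ 25 × 59 × 4.95869 ≈ 7314.07 mg.

7314 mg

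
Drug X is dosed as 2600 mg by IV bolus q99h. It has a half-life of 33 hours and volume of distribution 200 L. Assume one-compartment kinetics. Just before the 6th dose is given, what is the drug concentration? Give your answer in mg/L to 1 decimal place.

1.9 mg/L

f = (1/2)^(τ/t½) = (1/2)^(99/33) ≈ 0.1250.
C₀ = D/Vd = 2600/200 ≈ 13.000 mg/L.
Before the 6th dose, 5 doses have been given. Superposition: Cmin = C₀·(f + f² + … + f^5).
≈ 13.000 × (0.1250 + 0.0156 + 0.0020 + 0.0002 + 0.0000) ≈ 13.000 × 0.1428 ≈ 1.856 mg/L.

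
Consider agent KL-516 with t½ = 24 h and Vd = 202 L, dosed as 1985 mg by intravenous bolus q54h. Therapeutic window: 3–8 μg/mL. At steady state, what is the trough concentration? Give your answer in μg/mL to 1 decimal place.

k = ln2/t½ = ln2/24 ≈ 0.028881 h⁻¹; fraction remaining f = e^(−kτ) = e^(−0.028881×54) ≈ 0.2102.
At steady state, accumulation factor R = 1/(1 − e^(−kτ)) ≈ 1.2661.
Single-dose peak C₀ = D/Vd = 1985/202 ≈ 9.827 μg/mL.
Steady-state peak Cmax,ss = C₀·R ≈ 9.827 × 1.2661 ≈ 12.442 μg/mL.
Steady-state trough Cmin,ss = Cmax,ss·f ≈ 12.442 × 0.2102 ≈ 2.615 μg/mL.
Trough 2.6 μg/mL vs MEC 3 μg/mL: subtherapeutic.

2.6 μg/mL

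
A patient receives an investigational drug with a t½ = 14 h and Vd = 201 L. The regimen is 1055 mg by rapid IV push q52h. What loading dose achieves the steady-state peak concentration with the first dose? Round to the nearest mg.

1142 mg

f = (1/2)^(52/14) ≈ 0.076188; accumulation ratio R = 1/(1−f) ≈ 1.08247.
Loading dose to hit Cmax,ss on first dose: D_load = D_maint·R ≈ 1055 × 1.08247 ≈ 1142.01 mg.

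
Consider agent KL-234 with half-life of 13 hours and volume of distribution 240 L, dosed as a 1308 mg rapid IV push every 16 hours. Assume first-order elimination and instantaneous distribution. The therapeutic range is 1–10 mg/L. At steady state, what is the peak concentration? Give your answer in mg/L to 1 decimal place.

k = ln2/t½ = ln2/13 ≈ 0.053319 h⁻¹; fraction remaining f = e^(−kτ) = e^(−0.053319×16) ≈ 0.4261.
At steady state, accumulation factor R = 1/(1 − e^(−kτ)) ≈ 1.7425.
Single-dose peak C₀ = D/Vd = 1308/240 ≈ 5.450 mg/L.
Steady-state peak Cmax,ss = C₀·R ≈ 5.450 × 1.7425 ≈ 9.497 mg/L.
Peak 9.5 mg/L vs MTC 10 mg/L: below toxic threshold.

9.5 mg/L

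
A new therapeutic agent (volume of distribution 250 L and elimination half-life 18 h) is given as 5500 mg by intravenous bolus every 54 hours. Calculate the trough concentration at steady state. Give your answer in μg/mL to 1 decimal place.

3.1 μg/mL

The dosing interval is 3 half-lives, so f = 2^(−3) = 0.125.
At steady state, R = 1/(1 − 0.125) = 8/7.
Single-dose peak C₀ = D/Vd = 5500/250 = 22 μg/mL.
Steady-state peak Cmax,ss = C₀·R = 22 × 8/7 ≈ 25.143 μg/mL.
Steady-state trough Cmin,ss = Cmax,ss·f ≈ 25.143 × 0.125 ≈ 3.143 μg/mL.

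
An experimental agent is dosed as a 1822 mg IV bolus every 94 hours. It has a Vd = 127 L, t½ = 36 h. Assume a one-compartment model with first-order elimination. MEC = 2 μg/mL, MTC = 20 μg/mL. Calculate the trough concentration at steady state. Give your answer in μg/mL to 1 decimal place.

2.8 μg/mL

Over one 94-h interval, 94/36 ≈ 2.6111 half-lives elapse, leaving f ≈ 0.1637 of each dose.
Single-dose peak C₀ = D/Vd = 1822/127 ≈ 14.346 μg/mL.
Steady-state trough Cmin,ss = C₀·f/(1−f) ≈ 14.346 × 0.1637/0.8363 ≈ 2.808 μg/mL.
Trough 2.8 μg/mL vs MEC 2 μg/mL: adequate.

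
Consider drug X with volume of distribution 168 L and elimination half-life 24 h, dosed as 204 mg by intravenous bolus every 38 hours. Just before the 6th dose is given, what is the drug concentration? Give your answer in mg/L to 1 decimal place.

f = (1/2)^(τ/t½) = (1/2)^(38/24) ≈ 0.3337.
C₀ = D/Vd = 204/168 ≈ 1.214 mg/L.
Before the 6th dose, 5 doses have been given. Superposition: Cmin = C₀·(f + f² + … + f^5).
≈ 1.214 × (0.3337 + 0.1114 + 0.0372 + 0.0124 + 0.0041) ≈ 1.214 × 0.4988 ≈ 0.606 mg/L.

0.6 mg/L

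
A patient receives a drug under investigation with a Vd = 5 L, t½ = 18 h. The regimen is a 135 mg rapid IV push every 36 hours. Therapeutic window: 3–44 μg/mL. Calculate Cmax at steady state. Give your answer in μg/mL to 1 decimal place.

36.0 μg/mL

The dosing interval is 2 half-lives, so f = 2^(−2) = 0.25.
Accumulation ratio R = 1/(1 − f) = 1/0.75 = 4/3.
Single-dose peak C₀ = D/Vd = 135/5 = 27 μg/mL.
Steady-state peak Cmax,ss = C₀·R = 27 × 4/3 ≈ 36.000 μg/mL.
Peak 36.0 μg/mL vs MTC 44 μg/mL: below toxic threshold.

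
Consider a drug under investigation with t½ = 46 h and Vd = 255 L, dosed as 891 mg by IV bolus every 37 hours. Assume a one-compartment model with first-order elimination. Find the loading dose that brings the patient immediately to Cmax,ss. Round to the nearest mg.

2085 mg

f = (1/2)^(37/46) ≈ 0.572621; accumulation ratio R = 1/(1−f) ≈ 2.33984.
Loading dose to hit Cmax,ss on first dose: D_load = D_maint·R ≈ 891 × 2.33984 ≈ 2084.80 mg.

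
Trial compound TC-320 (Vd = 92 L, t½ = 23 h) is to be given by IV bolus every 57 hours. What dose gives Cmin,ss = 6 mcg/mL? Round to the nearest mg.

τ/t½ = 57/23 ≈ 2.4783, so f = (1/2)^(57/23) ≈ 0.179461.
Cmin,ss = (D/Vd)·f/(1−f), so D = Cmin,ss·Vd·(1−f)/f.
D = 6 × 92 × (1−f)/f ≈ 6 × 92 × 4.57224 ≈ 2523.88 mg.

2524 mg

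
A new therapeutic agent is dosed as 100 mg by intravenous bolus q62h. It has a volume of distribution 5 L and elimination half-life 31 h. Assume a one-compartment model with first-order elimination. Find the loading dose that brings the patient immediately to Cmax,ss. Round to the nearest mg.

133 mg

f = (1/2)^(62/31) ≈ 0.250000; accumulation ratio R = 1/(1−f) ≈ 1.33333.
Loading dose to hit Cmax,ss on first dose: D_load = D_maint·R ≈ 100 × 1.33333 ≈ 133.33 mg.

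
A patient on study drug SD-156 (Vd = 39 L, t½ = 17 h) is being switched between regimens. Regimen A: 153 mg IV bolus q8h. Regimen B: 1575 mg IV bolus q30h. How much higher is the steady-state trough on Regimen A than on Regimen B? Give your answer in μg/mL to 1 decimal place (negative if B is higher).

Regimen A: f = (1/2)^(8/17) ≈ 0.7217; Cmin,ss = (153/39)·f/(1−f) ≈ 10.173 μg/mL.
Regimen B: f = (1/2)^(30/17) ≈ 0.2943; Cmin,ss = (1575/39)·f/(1−f) ≈ 16.842 μg/mL.
Difference ≈ 10.173 − 16.842 ≈ -6.669 μg/mL.

-6.7 μg/mL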